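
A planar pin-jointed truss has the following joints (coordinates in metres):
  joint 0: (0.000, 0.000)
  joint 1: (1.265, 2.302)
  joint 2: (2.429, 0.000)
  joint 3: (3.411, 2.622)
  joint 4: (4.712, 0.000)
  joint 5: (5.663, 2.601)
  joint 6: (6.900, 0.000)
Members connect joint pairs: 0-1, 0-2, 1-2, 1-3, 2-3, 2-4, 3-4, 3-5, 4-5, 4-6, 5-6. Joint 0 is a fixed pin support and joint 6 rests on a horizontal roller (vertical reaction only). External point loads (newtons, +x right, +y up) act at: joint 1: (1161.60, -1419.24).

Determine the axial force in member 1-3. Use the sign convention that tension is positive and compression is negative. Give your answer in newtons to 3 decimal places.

N=7 nodes, M=11 members, R=3 reactions → 2N=14, M+R=14
member 0 (0-1): L=2.6267, (cx,cy)=(0.4816,0.8764)
member 1 (0-2): L=2.4290, (cx,cy)=(1.0000,0.0000)
member 2 (1-2): L=2.5796, (cx,cy)=(0.4512,-0.8924)
member 3 (1-3): L=2.1697, (cx,cy)=(0.9891,0.1475)
member 4 (2-3): L=2.7999, (cx,cy)=(0.3507,0.9365)
member 5 (2-4): L=2.2830, (cx,cy)=(1.0000,0.0000)
member 6 (3-4): L=2.9270, (cx,cy)=(0.4445,-0.8958)
member 7 (3-5): L=2.2521, (cx,cy)=(1.0000,-0.0093)
member 8 (4-5): L=2.7694, (cx,cy)=(0.3434,0.9392)
member 9 (4-6): L=2.1880, (cx,cy)=(1.0000,0.0000)
member 10 (5-6): L=2.8802, (cx,cy)=(0.4295,-0.9031)
solve A·x = −loads:
  F[0-1] = -880.3238 N (compression)
  F[0-2] = +1585.5615 N (tension)
  F[1-2] = -921.2998 N (compression)
  F[1-3] = -1182.7677 N (compression)
  F[2-3] = +877.9404 N (tension)
  F[2-4] = +861.9117 N (tension)
  F[3-4] = -717.4307 N (compression)
  F[3-5] = -543.0529 N (compression)
  F[4-5] = +684.2771 N (tension)
  F[4-6] = +308.0519 N (tension)
  F[5-6] = -717.2524 N (compression)
  Rx@0 = -1161.6000 N
  Ry@0 = +771.5093 N
  Ry@6 = +647.7307 N

-1182.768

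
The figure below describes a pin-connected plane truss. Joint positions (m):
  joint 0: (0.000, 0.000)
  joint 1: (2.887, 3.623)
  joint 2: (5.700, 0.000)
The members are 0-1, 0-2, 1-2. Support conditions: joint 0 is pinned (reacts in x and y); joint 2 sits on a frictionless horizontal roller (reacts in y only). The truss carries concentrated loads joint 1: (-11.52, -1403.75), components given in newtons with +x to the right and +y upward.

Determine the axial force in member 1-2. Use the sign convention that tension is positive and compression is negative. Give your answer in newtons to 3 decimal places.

-890.863

N=3 nodes, M=3 members, R=3 reactions → 2N=6, M+R=6
member 0 (0-1): L=4.6326, (cx,cy)=(0.6232,0.7821)
member 1 (0-2): L=5.7000, (cx,cy)=(1.0000,0.0000)
member 2 (1-2): L=4.5868, (cx,cy)=(0.6133,-0.7899)
solve A·x = −loads:
  F[0-1] = -895.1721 N (compression)
  F[0-2] = +546.3453 N (tension)
  F[1-2] = -890.8632 N (compression)
  Rx@0 = +11.5200 N
  Ry@0 = +700.0852 N
  Ry@2 = +703.6648 N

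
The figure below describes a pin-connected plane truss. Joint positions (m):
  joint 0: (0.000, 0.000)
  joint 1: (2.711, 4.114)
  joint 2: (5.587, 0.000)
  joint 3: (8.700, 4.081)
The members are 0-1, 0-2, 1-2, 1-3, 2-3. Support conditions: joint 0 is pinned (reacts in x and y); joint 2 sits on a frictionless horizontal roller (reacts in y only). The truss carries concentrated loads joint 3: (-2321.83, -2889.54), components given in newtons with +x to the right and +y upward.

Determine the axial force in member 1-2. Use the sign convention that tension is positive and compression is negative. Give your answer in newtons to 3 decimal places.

N=4 nodes, M=5 members, R=3 reactions → 2N=8, M+R=8
member 0 (0-1): L=4.9269, (cx,cy)=(0.5502,0.8350)
member 1 (0-2): L=5.5870, (cx,cy)=(1.0000,0.0000)
member 2 (1-2): L=5.0196, (cx,cy)=(0.5730,-0.8196)
member 3 (1-3): L=5.9891, (cx,cy)=(1.0000,-0.0055)
member 4 (2-3): L=5.1328, (cx,cy)=(0.6065,0.7951)
solve A·x = −loads:
  F[0-1] = -102.9437 N (compression)
  F[0-2] = -2265.1860 N (compression)
  F[1-2] = +105.6681 N (tension)
  F[1-3] = -117.1888 N (compression)
  F[2-3] = -3635.0549 N (compression)
  Rx@0 = +2321.8300 N
  Ry@0 = +85.9585 N
  Ry@2 = +2803.5815 N

105.668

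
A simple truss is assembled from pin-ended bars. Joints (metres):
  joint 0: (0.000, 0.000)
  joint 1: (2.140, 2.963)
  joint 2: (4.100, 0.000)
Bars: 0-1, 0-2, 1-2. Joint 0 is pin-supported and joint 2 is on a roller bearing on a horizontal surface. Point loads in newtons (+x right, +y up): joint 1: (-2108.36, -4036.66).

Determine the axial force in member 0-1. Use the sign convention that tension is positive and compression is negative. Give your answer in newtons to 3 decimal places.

-4259.918

N=3 nodes, M=3 members, R=3 reactions → 2N=6, M+R=6
member 0 (0-1): L=3.6550, (cx,cy)=(0.5855,0.8107)
member 1 (0-2): L=4.1000, (cx,cy)=(1.0000,0.0000)
member 2 (1-2): L=3.5526, (cx,cy)=(0.5517,-0.8340)
solve A·x = −loads:
  F[0-1] = -4259.9178 N (compression)
  F[0-2] = +385.8242 N (tension)
  F[1-2] = -699.3261 N (compression)
  Rx@0 = +2108.3600 N
  Ry@0 = +3453.3962 N
  Ry@2 = +583.2638 N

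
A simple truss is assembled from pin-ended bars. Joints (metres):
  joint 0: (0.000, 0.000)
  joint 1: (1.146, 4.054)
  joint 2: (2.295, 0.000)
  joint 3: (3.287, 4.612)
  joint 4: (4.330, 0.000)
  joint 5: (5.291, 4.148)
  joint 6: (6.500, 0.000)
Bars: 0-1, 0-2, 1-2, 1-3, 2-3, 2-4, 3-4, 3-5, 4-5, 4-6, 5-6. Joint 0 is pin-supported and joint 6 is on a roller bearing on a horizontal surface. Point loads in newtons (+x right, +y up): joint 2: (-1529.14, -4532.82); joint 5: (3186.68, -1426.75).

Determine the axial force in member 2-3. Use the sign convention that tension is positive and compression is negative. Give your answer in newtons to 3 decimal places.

3609.301

N=7 nodes, M=11 members, R=3 reactions → 2N=14, M+R=14
member 0 (0-1): L=4.2129, (cx,cy)=(0.2720,0.9623)
member 1 (0-2): L=2.2950, (cx,cy)=(1.0000,0.0000)
member 2 (1-2): L=4.2137, (cx,cy)=(0.2727,-0.9621)
member 3 (1-3): L=2.2125, (cx,cy)=(0.9677,0.2522)
member 4 (2-3): L=4.7175, (cx,cy)=(0.2103,0.9776)
member 5 (2-4): L=2.0350, (cx,cy)=(1.0000,0.0000)
member 6 (3-4): L=4.7285, (cx,cy)=(0.2206,-0.9754)
member 7 (3-5): L=2.0570, (cx,cy)=(0.9742,-0.2256)
member 8 (4-5): L=4.2579, (cx,cy)=(0.2257,0.9742)
member 9 (4-6): L=2.1700, (cx,cy)=(1.0000,0.0000)
member 10 (5-6): L=4.3206, (cx,cy)=(0.2798,-0.9601)
solve A·x = −loads:
  F[0-1] = -1209.7898 N (compression)
  F[0-2] = +1986.6318 N (tension)
  F[1-2] = +1043.7751 N (tension)
  F[1-3] = -634.2126 N (compression)
  F[2-3] = +3609.3009 N (tension)
  F[2-4] = +3041.4213 N (tension)
  F[3-4] = -3680.9420 N (compression)
  F[3-5] = +982.5193 N (tension)
  F[4-5] = +3685.3713 N (tension)
  F[4-6] = +1397.6952 N (tension)
  F[5-6] = -4994.9394 N (compression)
  Rx@0 = -1657.5400 N
  Ry@0 = +1164.1693 N
  Ry@6 = +4795.4007 N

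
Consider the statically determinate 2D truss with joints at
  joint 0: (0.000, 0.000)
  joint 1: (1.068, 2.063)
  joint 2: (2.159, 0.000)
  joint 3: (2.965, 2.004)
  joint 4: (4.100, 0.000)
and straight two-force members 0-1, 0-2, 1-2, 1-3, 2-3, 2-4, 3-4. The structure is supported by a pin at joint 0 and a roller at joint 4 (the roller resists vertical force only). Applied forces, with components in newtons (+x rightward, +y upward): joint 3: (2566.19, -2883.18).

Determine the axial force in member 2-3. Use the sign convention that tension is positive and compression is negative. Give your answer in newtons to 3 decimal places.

507.938

N=5 nodes, M=7 members, R=3 reactions → 2N=10, M+R=10
member 0 (0-1): L=2.3231, (cx,cy)=(0.4597,0.8881)
member 1 (0-2): L=2.1590, (cx,cy)=(1.0000,0.0000)
member 2 (1-2): L=2.3337, (cx,cy)=(0.4675,-0.8840)
member 3 (1-3): L=1.8979, (cx,cy)=(0.9995,-0.0311)
member 4 (2-3): L=2.1600, (cx,cy)=(0.3731,0.9278)
member 5 (2-4): L=1.9410, (cx,cy)=(1.0000,0.0000)
member 6 (3-4): L=2.3031, (cx,cy)=(0.4928,-0.8701)
solve A·x = −loads:
  F[0-1] = +513.6568 N (tension)
  F[0-2] = +2330.0419 N (tension)
  F[1-2] = -533.0913 N (compression)
  F[1-3] = +485.5997 N (tension)
  F[2-3] = +507.9377 N (tension)
  F[2-4] = +1891.2900 N (tension)
  F[3-4] = -3837.7254 N (compression)
  Rx@0 = -2566.1900 N
  Ry@0 = -456.1550 N
  Ry@4 = +3339.3350 N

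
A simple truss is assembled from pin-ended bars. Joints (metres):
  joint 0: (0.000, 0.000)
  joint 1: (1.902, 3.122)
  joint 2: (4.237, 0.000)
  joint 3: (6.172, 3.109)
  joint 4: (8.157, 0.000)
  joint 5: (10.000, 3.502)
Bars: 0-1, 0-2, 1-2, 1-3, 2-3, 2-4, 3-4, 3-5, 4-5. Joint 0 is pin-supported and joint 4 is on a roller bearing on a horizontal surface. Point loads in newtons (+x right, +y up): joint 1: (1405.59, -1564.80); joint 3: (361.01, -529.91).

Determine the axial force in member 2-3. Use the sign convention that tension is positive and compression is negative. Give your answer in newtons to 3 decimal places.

N=6 nodes, M=9 members, R=3 reactions → 2N=12, M+R=12
member 0 (0-1): L=3.6557, (cx,cy)=(0.5203,0.8540)
member 1 (0-2): L=4.2370, (cx,cy)=(1.0000,0.0000)
member 2 (1-2): L=3.8986, (cx,cy)=(0.5989,-0.8008)
member 3 (1-3): L=4.2700, (cx,cy)=(1.0000,-0.0030)
member 4 (2-3): L=3.6620, (cx,cy)=(0.5284,0.8490)
member 5 (2-4): L=3.9200, (cx,cy)=(1.0000,0.0000)
member 6 (3-4): L=3.6886, (cx,cy)=(0.5381,-0.8429)
member 7 (3-5): L=3.8481, (cx,cy)=(0.9948,0.1021)
member 8 (4-5): L=3.9574, (cx,cy)=(0.4657,0.8849)
solve A·x = −loads:
  F[0-1] = -765.0040 N (compression)
  F[0-2] = +2164.6137 N (tension)
  F[1-2] = -1133.9479 N (compression)
  F[1-3] = -1124.4508 N (compression)
  F[2-3] = +1069.5776 N (tension)
  F[2-4] = +920.2881 N (tension)
  F[3-4] = -1710.1343 N (compression)
  F[3-5] = -0.0000 N (compression)
  F[4-5] = -0.0000 N (compression)
  Rx@0 = -1766.6000 N
  Ry@0 = +653.3117 N
  Ry@4 = +1441.3983 N

1069.578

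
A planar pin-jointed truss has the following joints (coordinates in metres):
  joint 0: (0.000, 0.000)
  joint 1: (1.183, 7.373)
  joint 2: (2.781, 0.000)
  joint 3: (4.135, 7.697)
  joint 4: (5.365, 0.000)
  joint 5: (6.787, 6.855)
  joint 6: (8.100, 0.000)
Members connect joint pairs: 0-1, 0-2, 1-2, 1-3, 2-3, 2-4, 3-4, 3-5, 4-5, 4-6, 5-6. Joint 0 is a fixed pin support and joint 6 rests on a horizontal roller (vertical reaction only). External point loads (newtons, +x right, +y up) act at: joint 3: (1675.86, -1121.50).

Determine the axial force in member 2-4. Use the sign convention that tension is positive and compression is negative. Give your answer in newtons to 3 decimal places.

1115.269

N=7 nodes, M=11 members, R=3 reactions → 2N=14, M+R=14
member 0 (0-1): L=7.4673, (cx,cy)=(0.1584,0.9874)
member 1 (0-2): L=2.7810, (cx,cy)=(1.0000,0.0000)
member 2 (1-2): L=7.5442, (cx,cy)=(0.2118,-0.9773)
member 3 (1-3): L=2.9697, (cx,cy)=(0.9940,0.1091)
member 4 (2-3): L=7.8152, (cx,cy)=(0.1733,0.9849)
member 5 (2-4): L=2.5840, (cx,cy)=(1.0000,0.0000)
member 6 (3-4): L=7.7947, (cx,cy)=(0.1578,-0.9875)
member 7 (3-5): L=2.7825, (cx,cy)=(0.9531,-0.3026)
member 8 (4-5): L=7.0009, (cx,cy)=(0.2031,0.9792)
member 9 (4-6): L=2.7350, (cx,cy)=(1.0000,0.0000)
member 10 (5-6): L=6.9796, (cx,cy)=(0.1881,-0.9821)
solve A·x = −loads:
  F[0-1] = +1056.8463 N (tension)
  F[0-2] = +1508.4302 N (tension)
  F[1-2] = -1024.5521 N (compression)
  F[1-3] = +386.7579 N (tension)
  F[2-3] = +1016.6788 N (tension)
  F[2-4] = +1115.2687 N (tension)
  F[3-4] = -1931.9009 N (compression)
  F[3-5] = -850.2800 N (compression)
  F[4-5] = +1948.3092 N (tension)
  F[4-6] = +414.6819 N (tension)
  F[5-6] = -2204.3558 N (compression)
  Rx@0 = -1675.8600 N
  Ry@0 = -1043.4996 N
  Ry@6 = +2164.9996 N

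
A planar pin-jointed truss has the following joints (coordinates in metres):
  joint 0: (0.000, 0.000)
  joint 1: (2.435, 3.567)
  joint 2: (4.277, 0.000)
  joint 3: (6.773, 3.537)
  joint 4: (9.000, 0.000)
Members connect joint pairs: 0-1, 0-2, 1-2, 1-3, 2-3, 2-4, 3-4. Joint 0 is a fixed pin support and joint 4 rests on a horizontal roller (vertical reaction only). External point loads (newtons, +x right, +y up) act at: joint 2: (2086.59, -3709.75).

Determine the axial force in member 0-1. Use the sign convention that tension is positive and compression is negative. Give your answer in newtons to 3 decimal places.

N=5 nodes, M=7 members, R=3 reactions → 2N=10, M+R=10
member 0 (0-1): L=4.3189, (cx,cy)=(0.5638,0.8259)
member 1 (0-2): L=4.2770, (cx,cy)=(1.0000,0.0000)
member 2 (1-2): L=4.0145, (cx,cy)=(0.4588,-0.8885)
member 3 (1-3): L=4.3381, (cx,cy)=(1.0000,-0.0069)
member 4 (2-3): L=4.3290, (cx,cy)=(0.5766,0.8170)
member 5 (2-4): L=4.7230, (cx,cy)=(1.0000,0.0000)
member 6 (3-4): L=4.1797, (cx,cy)=(0.5328,-0.8462)
solve A·x = −loads:
  F[0-1] = -2357.1542 N (compression)
  F[0-2] = +3415.5623 N (tension)
  F[1-2] = +2209.2807 N (tension)
  F[1-3] = -2342.7198 N (compression)
  F[2-3] = +2137.8937 N (tension)
  F[2-4] = +1110.0091 N (tension)
  F[3-4] = -2083.2985 N (compression)
  Rx@0 = -2086.5900 N
  Ry@0 = +1946.7944 N
  Ry@4 = +1762.9556 N

-2357.154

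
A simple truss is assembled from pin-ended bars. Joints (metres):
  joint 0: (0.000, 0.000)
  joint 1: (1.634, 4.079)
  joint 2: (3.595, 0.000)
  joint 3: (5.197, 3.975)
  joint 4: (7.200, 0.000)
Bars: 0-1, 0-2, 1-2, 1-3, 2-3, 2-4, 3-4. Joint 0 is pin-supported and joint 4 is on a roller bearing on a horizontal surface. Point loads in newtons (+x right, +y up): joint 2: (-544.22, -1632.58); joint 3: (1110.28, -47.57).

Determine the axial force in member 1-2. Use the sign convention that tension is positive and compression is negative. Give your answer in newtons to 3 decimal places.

N=5 nodes, M=7 members, R=3 reactions → 2N=10, M+R=10
member 0 (0-1): L=4.3941, (cx,cy)=(0.3719,0.9283)
member 1 (0-2): L=3.5950, (cx,cy)=(1.0000,0.0000)
member 2 (1-2): L=4.5259, (cx,cy)=(0.4333,-0.9013)
member 3 (1-3): L=3.5645, (cx,cy)=(0.9996,-0.0292)
member 4 (2-3): L=4.2857, (cx,cy)=(0.3738,0.9275)
member 5 (2-4): L=3.6050, (cx,cy)=(1.0000,0.0000)
member 6 (3-4): L=4.4511, (cx,cy)=(0.4500,-0.8930)
solve A·x = −loads:
  F[0-1] = -234.5073 N (compression)
  F[0-2] = +653.2642 N (tension)
  F[1-2] = +247.8429 N (tension)
  F[1-3] = -194.6735 N (compression)
  F[2-3] = +1519.3505 N (tension)
  F[2-4] = +736.9325 N (tension)
  F[3-4] = -1637.6378 N (compression)
  Rx@0 = -566.0600 N
  Ry@0 = +217.6904 N
  Ry@4 = +1462.4596 N

247.843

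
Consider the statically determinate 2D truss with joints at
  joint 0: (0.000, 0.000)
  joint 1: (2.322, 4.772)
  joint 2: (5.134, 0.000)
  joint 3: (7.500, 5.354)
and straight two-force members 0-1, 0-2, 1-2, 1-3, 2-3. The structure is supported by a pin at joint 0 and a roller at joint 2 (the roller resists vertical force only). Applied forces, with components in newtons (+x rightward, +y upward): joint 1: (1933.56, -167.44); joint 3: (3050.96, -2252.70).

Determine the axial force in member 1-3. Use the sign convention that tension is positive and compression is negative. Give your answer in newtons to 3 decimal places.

N=4 nodes, M=5 members, R=3 reactions → 2N=8, M+R=8
member 0 (0-1): L=5.3069, (cx,cy)=(0.4375,0.8992)
member 1 (0-2): L=5.1340, (cx,cy)=(1.0000,0.0000)
member 2 (1-2): L=5.5389, (cx,cy)=(0.5077,-0.8615)
member 3 (1-3): L=5.2106, (cx,cy)=(0.9937,0.1117)
member 4 (2-3): L=5.8535, (cx,cy)=(0.4042,0.9147)
solve A·x = −loads:
  F[0-1] = +6589.6059 N (tension)
  F[0-2] = +2101.3049 N (tension)
  F[1-2] = -6516.4621 N (compression)
  F[1-3] = +4284.7623 N (tension)
  F[2-3] = -2986.0942 N (compression)
  Rx@0 = -4984.5200 N
  Ry@0 = -5925.3672 N
  Ry@2 = +8345.5072 N

4284.762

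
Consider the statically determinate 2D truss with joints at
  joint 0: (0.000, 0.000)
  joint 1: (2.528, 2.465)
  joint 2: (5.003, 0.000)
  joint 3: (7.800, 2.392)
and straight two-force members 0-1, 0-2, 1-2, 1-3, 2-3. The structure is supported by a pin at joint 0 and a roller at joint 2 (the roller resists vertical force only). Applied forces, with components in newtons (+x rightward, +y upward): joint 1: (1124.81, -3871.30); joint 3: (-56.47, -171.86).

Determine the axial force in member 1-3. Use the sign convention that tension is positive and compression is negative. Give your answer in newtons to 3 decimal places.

142.200

N=4 nodes, M=5 members, R=3 reactions → 2N=8, M+R=8
member 0 (0-1): L=3.5309, (cx,cy)=(0.7160,0.6981)
member 1 (0-2): L=5.0030, (cx,cy)=(1.0000,0.0000)
member 2 (1-2): L=3.4931, (cx,cy)=(0.7085,-0.7057)
member 3 (1-3): L=5.2725, (cx,cy)=(0.9999,-0.0138)
member 4 (2-3): L=3.6803, (cx,cy)=(0.7600,0.6499)
solve A·x = −loads:
  F[0-1] = -1850.4653 N (compression)
  F[0-2] = +2393.2210 N (tension)
  F[1-2] = -3658.0704 N (compression)
  F[1-3] = +142.1998 N (tension)
  F[2-3] = -261.3949 N (compression)
  Rx@0 = -1068.3400 N
  Ry@0 = +1291.8638 N
  Ry@2 = +2751.2962 N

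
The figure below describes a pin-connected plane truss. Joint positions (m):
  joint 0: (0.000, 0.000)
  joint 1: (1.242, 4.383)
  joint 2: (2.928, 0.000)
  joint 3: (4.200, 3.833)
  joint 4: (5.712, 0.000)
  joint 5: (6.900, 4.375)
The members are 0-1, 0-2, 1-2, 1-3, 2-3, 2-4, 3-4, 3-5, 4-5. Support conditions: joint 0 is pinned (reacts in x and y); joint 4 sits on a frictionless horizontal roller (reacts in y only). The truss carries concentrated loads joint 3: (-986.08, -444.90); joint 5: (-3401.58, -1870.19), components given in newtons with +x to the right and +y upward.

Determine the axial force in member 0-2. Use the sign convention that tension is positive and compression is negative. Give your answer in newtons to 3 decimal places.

N=6 nodes, M=9 members, R=3 reactions → 2N=12, M+R=12
member 0 (0-1): L=4.5556, (cx,cy)=(0.2726,0.9621)
member 1 (0-2): L=2.9280, (cx,cy)=(1.0000,0.0000)
member 2 (1-2): L=4.6961, (cx,cy)=(0.3590,-0.9333)
member 3 (1-3): L=3.0087, (cx,cy)=(0.9831,-0.1828)
member 4 (2-3): L=4.0385, (cx,cy)=(0.3150,0.9491)
member 5 (2-4): L=2.7840, (cx,cy)=(1.0000,0.0000)
member 6 (3-4): L=4.1204, (cx,cy)=(0.3670,-0.9302)
member 7 (3-5): L=2.7539, (cx,cy)=(0.9804,0.1968)
member 8 (4-5): L=4.5334, (cx,cy)=(0.2621,0.9651)
solve A·x = −loads:
  F[0-1] = -3113.8370 N (compression)
  F[0-2] = -3538.7251 N (compression)
  F[1-2] = +3639.3052 N (tension)
  F[1-3] = -2192.4693 N (compression)
  F[2-3] = -3578.8193 N (compression)
  F[2-4] = -1104.9333 N (compression)
  F[3-4] = +2081.8245 N (tension)
  F[3-5] = -3121.6310 N (compression)
  F[4-5] = -1301.2835 N (compression)
  Rx@0 = +4387.6600 N
  Ry@0 = +2995.8789 N
  Ry@4 = -680.7889 N

-3538.725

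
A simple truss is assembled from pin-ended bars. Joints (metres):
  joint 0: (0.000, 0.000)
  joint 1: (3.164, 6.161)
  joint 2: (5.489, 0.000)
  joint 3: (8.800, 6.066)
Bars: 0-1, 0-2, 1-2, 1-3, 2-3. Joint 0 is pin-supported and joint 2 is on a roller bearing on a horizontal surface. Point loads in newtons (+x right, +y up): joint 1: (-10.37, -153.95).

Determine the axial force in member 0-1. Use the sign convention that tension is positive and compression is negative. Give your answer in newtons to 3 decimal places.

N=4 nodes, M=5 members, R=3 reactions → 2N=8, M+R=8
member 0 (0-1): L=6.9260, (cx,cy)=(0.4568,0.8896)
member 1 (0-2): L=5.4890, (cx,cy)=(1.0000,0.0000)
member 2 (1-2): L=6.5851, (cx,cy)=(0.3531,-0.9356)
member 3 (1-3): L=5.6368, (cx,cy)=(0.9999,-0.0169)
member 4 (2-3): L=6.9108, (cx,cy)=(0.4791,0.8778)
solve A·x = −loads:
  F[0-1] = -86.3904 N (compression)
  F[0-2] = +29.0960 N (tension)
  F[1-2] = -82.4085 N (compression)
  F[1-3] = -0.0000 N (tension)
  F[2-3] = +0.0000 N (tension)
  Rx@0 = +10.3700 N
  Ry@0 = +76.8488 N
  Ry@2 = +77.1012 N

-86.390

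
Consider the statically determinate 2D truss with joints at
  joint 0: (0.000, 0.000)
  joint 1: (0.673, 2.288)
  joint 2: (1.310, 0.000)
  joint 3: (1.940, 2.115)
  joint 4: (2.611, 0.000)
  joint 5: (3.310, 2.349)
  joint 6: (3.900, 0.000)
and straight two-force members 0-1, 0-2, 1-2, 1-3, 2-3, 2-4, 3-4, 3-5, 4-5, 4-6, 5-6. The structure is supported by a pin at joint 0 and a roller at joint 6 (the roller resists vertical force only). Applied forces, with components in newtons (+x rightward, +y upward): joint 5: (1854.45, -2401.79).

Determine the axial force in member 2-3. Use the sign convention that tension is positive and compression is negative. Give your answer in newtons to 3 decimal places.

N=7 nodes, M=11 members, R=3 reactions → 2N=14, M+R=14
member 0 (0-1): L=2.3849, (cx,cy)=(0.2822,0.9594)
member 1 (0-2): L=1.3100, (cx,cy)=(1.0000,0.0000)
member 2 (1-2): L=2.3750, (cx,cy)=(0.2682,-0.9634)
member 3 (1-3): L=1.2788, (cx,cy)=(0.9908,-0.1353)
member 4 (2-3): L=2.2068, (cx,cy)=(0.2855,0.9584)
member 5 (2-4): L=1.3010, (cx,cy)=(1.0000,0.0000)
member 6 (3-4): L=2.2189, (cx,cy)=(0.3024,-0.9532)
member 7 (3-5): L=1.3898, (cx,cy)=(0.9857,0.1684)
member 8 (4-5): L=2.4508, (cx,cy)=(0.2852,0.9585)
member 9 (4-6): L=1.2890, (cx,cy)=(1.0000,0.0000)
member 10 (5-6): L=2.4220, (cx,cy)=(0.2436,-0.9699)
solve A·x = −loads:
  F[0-1] = +785.5265 N (tension)
  F[0-2] = +1632.7830 N (tension)
  F[1-2] = -845.8357 N (compression)
  F[1-3] = +452.6891 N (tension)
  F[2-3] = +850.2266 N (tension)
  F[2-4] = +1163.2030 N (tension)
  F[3-4] = -632.4790 N (compression)
  F[3-5] = +895.2915 N (tension)
  F[4-5] = +628.9921 N (tension)
  F[4-6] = +792.5420 N (tension)
  F[5-6] = -3253.4013 N (compression)
  Rx@0 = -1854.4500 N
  Ry@0 = -753.6018 N
  Ry@6 = +3155.3918 N

850.227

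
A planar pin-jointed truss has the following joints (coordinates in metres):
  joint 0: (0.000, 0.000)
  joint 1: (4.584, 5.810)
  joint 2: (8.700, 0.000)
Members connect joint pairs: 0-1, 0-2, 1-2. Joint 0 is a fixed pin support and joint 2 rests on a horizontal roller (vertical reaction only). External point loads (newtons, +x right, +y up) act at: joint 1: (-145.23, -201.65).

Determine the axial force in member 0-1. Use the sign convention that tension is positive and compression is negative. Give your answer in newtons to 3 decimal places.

-245.059

N=3 nodes, M=3 members, R=3 reactions → 2N=6, M+R=6
member 0 (0-1): L=7.4006, (cx,cy)=(0.6194,0.7851)
member 1 (0-2): L=8.7000, (cx,cy)=(1.0000,0.0000)
member 2 (1-2): L=7.1202, (cx,cy)=(0.5781,-0.8160)
solve A·x = −loads:
  F[0-1] = -245.0589 N (compression)
  F[0-2] = +6.5613 N (tension)
  F[1-2] = -11.3504 N (compression)
  Rx@0 = +145.2300 N
  Ry@0 = +192.3882 N
  Ry@2 = +9.2618 N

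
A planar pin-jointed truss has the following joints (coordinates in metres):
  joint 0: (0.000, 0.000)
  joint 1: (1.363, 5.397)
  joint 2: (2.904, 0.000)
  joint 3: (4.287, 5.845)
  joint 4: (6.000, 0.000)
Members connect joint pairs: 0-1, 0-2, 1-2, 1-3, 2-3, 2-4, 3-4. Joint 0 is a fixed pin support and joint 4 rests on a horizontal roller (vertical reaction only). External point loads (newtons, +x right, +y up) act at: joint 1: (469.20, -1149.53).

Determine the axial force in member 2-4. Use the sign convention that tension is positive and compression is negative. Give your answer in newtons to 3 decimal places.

200.220

N=5 nodes, M=7 members, R=3 reactions → 2N=10, M+R=10
member 0 (0-1): L=5.5665, (cx,cy)=(0.2449,0.9696)
member 1 (0-2): L=2.9040, (cx,cy)=(1.0000,0.0000)
member 2 (1-2): L=5.6127, (cx,cy)=(0.2746,-0.9616)
member 3 (1-3): L=2.9581, (cx,cy)=(0.9885,0.1514)
member 4 (2-3): L=6.0064, (cx,cy)=(0.2303,0.9731)
member 5 (2-4): L=3.0960, (cx,cy)=(1.0000,0.0000)
member 6 (3-4): L=6.0908, (cx,cy)=(0.2812,-0.9596)
solve A·x = −loads:
  F[0-1] = -480.9918 N (compression)
  F[0-2] = +586.9756 N (tension)
  F[1-2] = -770.3119 N (compression)
  F[1-3] = -379.8631 N (compression)
  F[2-3] = +761.1617 N (tension)
  F[2-4] = +200.2203 N (tension)
  F[3-4] = -711.9154 N (compression)
  Rx@0 = -469.2000 N
  Ry@0 = +466.3497 N
  Ry@4 = +683.1803 N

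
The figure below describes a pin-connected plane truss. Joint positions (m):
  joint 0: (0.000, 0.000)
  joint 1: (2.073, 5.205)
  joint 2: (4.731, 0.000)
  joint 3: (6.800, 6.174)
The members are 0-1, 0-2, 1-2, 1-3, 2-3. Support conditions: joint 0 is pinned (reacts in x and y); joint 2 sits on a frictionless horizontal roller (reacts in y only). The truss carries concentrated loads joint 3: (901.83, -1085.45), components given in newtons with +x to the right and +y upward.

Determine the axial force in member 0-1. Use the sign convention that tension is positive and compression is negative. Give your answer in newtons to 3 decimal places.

N=4 nodes, M=5 members, R=3 reactions → 2N=8, M+R=8
member 0 (0-1): L=5.6026, (cx,cy)=(0.3700,0.9290)
member 1 (0-2): L=4.7310, (cx,cy)=(1.0000,0.0000)
member 2 (1-2): L=5.8444, (cx,cy)=(0.4548,-0.8906)
member 3 (1-3): L=4.8253, (cx,cy)=(0.9796,0.2008)
member 4 (2-3): L=6.5115, (cx,cy)=(0.3177,0.9482)
solve A·x = −loads:
  F[0-1] = +1777.7633 N (tension)
  F[0-2] = +244.0479 N (tension)
  F[1-2] = -1541.6896 N (compression)
  F[1-3] = +1387.1928 N (tension)
  F[2-3] = -1438.5752 N (compression)
  Rx@0 = -901.8300 N
  Ry@0 = -1651.5947 N
  Ry@2 = +2737.0447 N

1777.763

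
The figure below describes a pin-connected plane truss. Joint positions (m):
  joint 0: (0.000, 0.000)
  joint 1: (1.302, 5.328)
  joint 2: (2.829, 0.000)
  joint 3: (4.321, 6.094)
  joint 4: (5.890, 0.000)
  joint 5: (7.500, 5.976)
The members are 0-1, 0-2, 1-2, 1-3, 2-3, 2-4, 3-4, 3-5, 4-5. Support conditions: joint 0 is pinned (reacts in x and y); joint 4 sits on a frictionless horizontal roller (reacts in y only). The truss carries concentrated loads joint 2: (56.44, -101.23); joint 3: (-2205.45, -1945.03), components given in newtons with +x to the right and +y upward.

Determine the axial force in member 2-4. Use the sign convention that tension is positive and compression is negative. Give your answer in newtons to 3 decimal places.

-207.597

N=6 nodes, M=9 members, R=3 reactions → 2N=12, M+R=12
member 0 (0-1): L=5.4848, (cx,cy)=(0.2374,0.9714)
member 1 (0-2): L=2.8290, (cx,cy)=(1.0000,0.0000)
member 2 (1-2): L=5.5425, (cx,cy)=(0.2755,-0.9613)
member 3 (1-3): L=3.1147, (cx,cy)=(0.9693,0.2459)
member 4 (2-3): L=6.2740, (cx,cy)=(0.2378,0.9713)
member 5 (2-4): L=3.0610, (cx,cy)=(1.0000,0.0000)
member 6 (3-4): L=6.2927, (cx,cy)=(0.2493,-0.9684)
member 7 (3-5): L=3.1812, (cx,cy)=(0.9993,-0.0371)
member 8 (4-5): L=6.1891, (cx,cy)=(0.2601,0.9656)
solve A·x = −loads:
  F[0-1] = -2936.5063 N (compression)
  F[0-2] = -1451.9296 N (compression)
  F[1-2] = +2594.7387 N (tension)
  F[1-3] = -1456.6900 N (compression)
  F[2-3] = -2463.7694 N (compression)
  F[2-4] = -207.5974 N (compression)
  F[3-4] = +832.6045 N (tension)
  F[3-5] = -0.0000 N (tension)
  F[4-5] = +0.0000 N (tension)
  Rx@0 = +2149.0100 N
  Ry@0 = +2852.5687 N
  Ry@4 = -806.3087 N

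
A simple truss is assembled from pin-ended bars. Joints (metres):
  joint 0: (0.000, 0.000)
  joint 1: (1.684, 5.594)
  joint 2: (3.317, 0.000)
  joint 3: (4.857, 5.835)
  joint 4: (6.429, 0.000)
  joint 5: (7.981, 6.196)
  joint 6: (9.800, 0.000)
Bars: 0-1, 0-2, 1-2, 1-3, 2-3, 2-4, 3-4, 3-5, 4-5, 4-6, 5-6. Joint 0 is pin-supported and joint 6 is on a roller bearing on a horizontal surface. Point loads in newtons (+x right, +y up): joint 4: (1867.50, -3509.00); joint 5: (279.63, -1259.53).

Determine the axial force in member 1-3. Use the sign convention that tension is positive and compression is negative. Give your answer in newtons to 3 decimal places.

-735.360

N=7 nodes, M=11 members, R=3 reactions → 2N=14, M+R=14
member 0 (0-1): L=5.8420, (cx,cy)=(0.2883,0.9576)
member 1 (0-2): L=3.3170, (cx,cy)=(1.0000,0.0000)
member 2 (1-2): L=5.8275, (cx,cy)=(0.2802,-0.9599)
member 3 (1-3): L=3.1821, (cx,cy)=(0.9971,0.0757)
member 4 (2-3): L=6.0348, (cx,cy)=(0.2552,0.9669)
member 5 (2-4): L=3.1120, (cx,cy)=(1.0000,0.0000)
member 6 (3-4): L=6.0430, (cx,cy)=(0.2601,-0.9656)
member 7 (3-5): L=3.1448, (cx,cy)=(0.9934,0.1148)
member 8 (4-5): L=6.3874, (cx,cy)=(0.2430,0.9700)
member 9 (4-6): L=3.3710, (cx,cy)=(1.0000,0.0000)
member 10 (5-6): L=6.4575, (cx,cy)=(0.2817,-0.9595)
solve A·x = −loads:
  F[0-1] = -1320.0465 N (compression)
  F[0-2] = +2527.6447 N (tension)
  F[1-2] = +1258.7537 N (tension)
  F[1-3] = -735.3598 N (compression)
  F[2-3] = -1249.6965 N (compression)
  F[2-4] = +3199.2835 N (tension)
  F[3-4] = +1147.4413 N (tension)
  F[3-5] = -1359.6296 N (compression)
  F[4-5] = +2475.2404 N (tension)
  F[4-6] = +1028.8436 N (tension)
  F[5-6] = -3652.4173 N (compression)
  Rx@0 = -2147.1300 N
  Ry@0 = +1264.0139 N
  Ry@6 = +3504.5161 N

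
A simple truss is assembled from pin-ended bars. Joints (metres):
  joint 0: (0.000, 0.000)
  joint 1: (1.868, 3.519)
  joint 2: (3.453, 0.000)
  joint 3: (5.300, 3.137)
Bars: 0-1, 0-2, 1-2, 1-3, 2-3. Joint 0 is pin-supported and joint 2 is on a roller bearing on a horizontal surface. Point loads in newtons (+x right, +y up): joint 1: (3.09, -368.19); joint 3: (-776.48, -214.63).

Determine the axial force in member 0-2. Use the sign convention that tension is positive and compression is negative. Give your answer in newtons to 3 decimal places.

N=4 nodes, M=5 members, R=3 reactions → 2N=8, M+R=8
member 0 (0-1): L=3.9841, (cx,cy)=(0.4689,0.8833)
member 1 (0-2): L=3.4530, (cx,cy)=(1.0000,0.0000)
member 2 (1-2): L=3.8595, (cx,cy)=(0.4107,-0.9118)
member 3 (1-3): L=3.4532, (cx,cy)=(0.9939,-0.1106)
member 4 (2-3): L=3.6404, (cx,cy)=(0.5074,0.8617)
solve A·x = −loads:
  F[0-1] = -856.4482 N (compression)
  F[0-2] = -371.8291 N (compression)
  F[1-2] = +500.3329 N (tension)
  F[1-3] = -613.8939 N (compression)
  F[2-3] = -327.8759 N (compression)
  Rx@0 = +773.3900 N
  Ry@0 = +756.4737 N
  Ry@2 = -173.6537 N

-371.829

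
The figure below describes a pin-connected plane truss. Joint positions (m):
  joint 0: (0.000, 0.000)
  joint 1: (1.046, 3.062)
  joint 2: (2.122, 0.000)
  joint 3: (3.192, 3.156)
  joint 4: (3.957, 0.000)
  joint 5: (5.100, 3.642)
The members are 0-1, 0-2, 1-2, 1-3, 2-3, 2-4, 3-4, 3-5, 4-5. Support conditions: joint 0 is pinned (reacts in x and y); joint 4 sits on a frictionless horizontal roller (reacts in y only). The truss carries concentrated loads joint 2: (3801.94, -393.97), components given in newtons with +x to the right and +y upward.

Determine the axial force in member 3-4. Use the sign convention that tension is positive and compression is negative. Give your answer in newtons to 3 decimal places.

N=6 nodes, M=9 members, R=3 reactions → 2N=12, M+R=12
member 0 (0-1): L=3.2357, (cx,cy)=(0.3233,0.9463)
member 1 (0-2): L=2.1220, (cx,cy)=(1.0000,0.0000)
member 2 (1-2): L=3.2456, (cx,cy)=(0.3315,-0.9434)
member 3 (1-3): L=2.1481, (cx,cy)=(0.9990,0.0438)
member 4 (2-3): L=3.3325, (cx,cy)=(0.3211,0.9471)
member 5 (2-4): L=1.8350, (cx,cy)=(1.0000,0.0000)
member 6 (3-4): L=3.2474, (cx,cy)=(0.2356,-0.9719)
member 7 (3-5): L=1.9689, (cx,cy)=(0.9691,0.2468)
member 8 (4-5): L=3.8171, (cx,cy)=(0.2994,0.9541)
solve A·x = −loads:
  F[0-1] = -193.0636 N (compression)
  F[0-2] = +3864.3508 N (tension)
  F[1-2] = +187.8605 N (tension)
  F[1-3] = -124.8118 N (compression)
  F[2-3] = +228.8517 N (tension)
  F[2-4] = +51.2114 N (tension)
  F[3-4] = -217.3904 N (compression)
  F[3-5] = -0.0000 N (compression)
  F[4-5] = +0.0000 N (tension)
  Rx@0 = -3801.9400 N
  Ry@0 = +182.6977 N
  Ry@4 = +211.2723 N

-217.390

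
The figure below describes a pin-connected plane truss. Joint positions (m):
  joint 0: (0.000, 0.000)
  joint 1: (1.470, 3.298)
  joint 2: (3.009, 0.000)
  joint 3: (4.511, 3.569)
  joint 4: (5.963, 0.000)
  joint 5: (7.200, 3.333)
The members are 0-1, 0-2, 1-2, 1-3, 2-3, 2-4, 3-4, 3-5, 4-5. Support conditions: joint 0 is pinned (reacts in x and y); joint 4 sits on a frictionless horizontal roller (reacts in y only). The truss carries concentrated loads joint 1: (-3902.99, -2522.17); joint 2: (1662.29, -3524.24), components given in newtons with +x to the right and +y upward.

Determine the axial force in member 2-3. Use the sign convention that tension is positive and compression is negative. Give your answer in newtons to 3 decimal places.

N=6 nodes, M=9 members, R=3 reactions → 2N=12, M+R=12
member 0 (0-1): L=3.6108, (cx,cy)=(0.4071,0.9134)
member 1 (0-2): L=3.0090, (cx,cy)=(1.0000,0.0000)
member 2 (1-2): L=3.6394, (cx,cy)=(0.4229,-0.9062)
member 3 (1-3): L=3.0531, (cx,cy)=(0.9961,0.0888)
member 4 (2-3): L=3.8722, (cx,cy)=(0.3879,0.9217)
member 5 (2-4): L=2.9540, (cx,cy)=(1.0000,0.0000)
member 6 (3-4): L=3.8531, (cx,cy)=(0.3768,-0.9263)
member 7 (3-5): L=2.6993, (cx,cy)=(0.9962,-0.0874)
member 8 (4-5): L=3.5551, (cx,cy)=(0.3479,0.9375)
solve A·x = −loads:
  F[0-1] = -6355.4546 N (compression)
  F[0-2] = +346.6989 N (tension)
  F[1-2] = +3602.1696 N (tension)
  F[1-3] = -208.4829 N (compression)
  F[2-3] = +282.0749 N (tension)
  F[2-4] = +98.2444 N (tension)
  F[3-4] = -260.7035 N (compression)
  F[3-5] = +0.0000 N (tension)
  F[4-5] = -0.0000 N (compression)
  Rx@0 = +2240.7000 N
  Ry@0 = +5804.9263 N
  Ry@4 = +241.4837 N

282.075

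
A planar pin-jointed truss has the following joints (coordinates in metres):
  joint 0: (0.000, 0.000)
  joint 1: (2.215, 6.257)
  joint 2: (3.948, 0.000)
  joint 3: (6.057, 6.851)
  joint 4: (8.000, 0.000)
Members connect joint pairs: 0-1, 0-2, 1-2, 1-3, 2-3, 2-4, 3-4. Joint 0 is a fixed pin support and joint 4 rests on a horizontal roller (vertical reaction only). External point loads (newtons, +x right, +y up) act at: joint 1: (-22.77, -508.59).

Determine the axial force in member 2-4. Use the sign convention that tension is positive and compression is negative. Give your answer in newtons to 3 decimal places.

N=5 nodes, M=7 members, R=3 reactions → 2N=10, M+R=10
member 0 (0-1): L=6.6375, (cx,cy)=(0.3337,0.9427)
member 1 (0-2): L=3.9480, (cx,cy)=(1.0000,0.0000)
member 2 (1-2): L=6.4926, (cx,cy)=(0.2669,-0.9637)
member 3 (1-3): L=3.8876, (cx,cy)=(0.9883,0.1528)
member 4 (2-3): L=7.1683, (cx,cy)=(0.2942,0.9557)
member 5 (2-4): L=4.0520, (cx,cy)=(1.0000,0.0000)
member 6 (3-4): L=7.1212, (cx,cy)=(0.2728,-0.9621)
solve A·x = −loads:
  F[0-1] = -409.0306 N (compression)
  F[0-2] = +113.7278 N (tension)
  F[1-2] = -139.8924 N (compression)
  F[1-3] = -77.2951 N (compression)
  F[2-3] = +141.0603 N (tension)
  F[2-4] = +34.8858 N (tension)
  F[3-4] = -127.8581 N (compression)
  Rx@0 = +22.7700 N
  Ry@0 = +385.5831 N
  Ry@4 = +123.0069 N

34.886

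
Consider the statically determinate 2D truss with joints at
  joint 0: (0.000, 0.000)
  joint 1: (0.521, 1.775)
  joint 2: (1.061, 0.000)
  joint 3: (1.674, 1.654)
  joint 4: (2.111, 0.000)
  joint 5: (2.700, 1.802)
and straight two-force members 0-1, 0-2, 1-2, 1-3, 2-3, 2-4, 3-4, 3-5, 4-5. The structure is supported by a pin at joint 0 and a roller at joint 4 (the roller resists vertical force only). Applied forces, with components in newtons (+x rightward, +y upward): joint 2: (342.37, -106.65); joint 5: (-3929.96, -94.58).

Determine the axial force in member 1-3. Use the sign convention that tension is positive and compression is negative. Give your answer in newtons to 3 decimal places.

-2099.323

N=6 nodes, M=9 members, R=3 reactions → 2N=12, M+R=12
member 0 (0-1): L=1.8499, (cx,cy)=(0.2816,0.9595)
member 1 (0-2): L=1.0610, (cx,cy)=(1.0000,0.0000)
member 2 (1-2): L=1.8553, (cx,cy)=(0.2911,-0.9567)
member 3 (1-3): L=1.1593, (cx,cy)=(0.9945,-0.1044)
member 4 (2-3): L=1.7639, (cx,cy)=(0.3475,0.9377)
member 5 (2-4): L=1.0500, (cx,cy)=(1.0000,0.0000)
member 6 (3-4): L=1.7108, (cx,cy)=(0.2554,-0.9668)
member 7 (3-5): L=1.0366, (cx,cy)=(0.9898,0.1428)
member 8 (4-5): L=1.8958, (cx,cy)=(0.3107,0.9505)
solve A·x = −loads:
  F[0-1] = -3524.0168 N (compression)
  F[0-2] = -2595.0878 N (compression)
  F[1-2] = +3763.4038 N (tension)
  F[1-3] = -2099.3229 N (compression)
  F[2-3] = -3726.0548 N (compression)
  F[2-4] = -547.2335 N (compression)
  F[3-4] = +2776.5643 N (tension)
  F[3-5] = -4134.3331 N (compression)
  F[4-5] = +521.4930 N (tension)
  Rx@0 = +3587.5900 N
  Ry@0 = +3381.3656 N
  Ry@4 = -3180.1356 N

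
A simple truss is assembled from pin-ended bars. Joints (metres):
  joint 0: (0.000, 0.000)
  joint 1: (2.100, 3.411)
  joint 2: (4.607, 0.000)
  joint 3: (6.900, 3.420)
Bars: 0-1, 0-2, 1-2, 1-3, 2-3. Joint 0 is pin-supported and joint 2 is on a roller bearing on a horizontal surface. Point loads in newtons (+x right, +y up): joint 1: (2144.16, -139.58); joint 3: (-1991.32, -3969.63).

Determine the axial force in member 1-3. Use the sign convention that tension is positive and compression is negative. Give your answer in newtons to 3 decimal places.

671.034

N=4 nodes, M=5 members, R=3 reactions → 2N=8, M+R=8
member 0 (0-1): L=4.0056, (cx,cy)=(0.5243,0.8516)
member 1 (0-2): L=4.6070, (cx,cy)=(1.0000,0.0000)
member 2 (1-2): L=4.2332, (cx,cy)=(0.5922,-0.8058)
member 3 (1-3): L=4.8000, (cx,cy)=(1.0000,0.0019)
member 4 (2-3): L=4.1176, (cx,cy)=(0.5569,0.8306)
solve A·x = −loads:
  F[0-1] = +2359.3108 N (tension)
  F[0-2] = -1084.0631 N (compression)
  F[1-2] = -2665.0235 N (compression)
  F[1-3] = +671.0340 N (tension)
  F[2-3] = -4780.8028 N (compression)
  Rx@0 = -152.8400 N
  Ry@0 = -2009.0840 N
  Ry@2 = +6118.2940 N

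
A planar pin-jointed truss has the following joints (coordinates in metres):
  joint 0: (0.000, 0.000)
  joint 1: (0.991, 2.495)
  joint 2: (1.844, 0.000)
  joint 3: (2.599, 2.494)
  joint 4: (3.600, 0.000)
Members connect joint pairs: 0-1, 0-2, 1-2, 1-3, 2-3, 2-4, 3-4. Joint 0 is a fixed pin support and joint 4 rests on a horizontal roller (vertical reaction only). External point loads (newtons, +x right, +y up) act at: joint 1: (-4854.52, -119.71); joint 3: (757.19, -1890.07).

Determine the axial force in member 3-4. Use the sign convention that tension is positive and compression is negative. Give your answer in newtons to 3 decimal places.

1554.253

N=5 nodes, M=7 members, R=3 reactions → 2N=10, M+R=10
member 0 (0-1): L=2.6846, (cx,cy)=(0.3691,0.9294)
member 1 (0-2): L=1.8440, (cx,cy)=(1.0000,0.0000)
member 2 (1-2): L=2.6368, (cx,cy)=(0.3235,-0.9462)
member 3 (1-3): L=1.6080, (cx,cy)=(1.0000,-0.0006)
member 4 (2-3): L=2.6058, (cx,cy)=(0.2897,0.9571)
member 5 (2-4): L=1.7560, (cx,cy)=(1.0000,0.0000)
member 6 (3-4): L=2.6874, (cx,cy)=(0.3725,-0.9280)
solve A·x = −loads:
  F[0-1] = -3714.5347 N (compression)
  F[0-2] = -2726.1401 N (compression)
  F[1-2] = +3520.3144 N (tension)
  F[1-3] = +2344.5086 N (tension)
  F[2-3] = -3480.3082 N (compression)
  F[2-4] = -578.9298 N (compression)
  F[3-4] = +1554.2530 N (tension)
  Rx@0 = +4097.3300 N
  Ry@0 = +3452.1886 N
  Ry@4 = -1442.4086 N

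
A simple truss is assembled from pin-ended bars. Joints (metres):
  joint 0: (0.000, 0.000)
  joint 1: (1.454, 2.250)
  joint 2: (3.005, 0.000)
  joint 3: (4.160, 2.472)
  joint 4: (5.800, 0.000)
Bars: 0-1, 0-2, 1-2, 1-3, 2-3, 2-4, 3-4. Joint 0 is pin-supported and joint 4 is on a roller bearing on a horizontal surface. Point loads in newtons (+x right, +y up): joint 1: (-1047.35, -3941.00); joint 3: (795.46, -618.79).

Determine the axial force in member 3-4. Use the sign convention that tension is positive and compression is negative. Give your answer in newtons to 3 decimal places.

-1637.504

N=5 nodes, M=7 members, R=3 reactions → 2N=10, M+R=10
member 0 (0-1): L=2.6789, (cx,cy)=(0.5428,0.8399)
member 1 (0-2): L=3.0050, (cx,cy)=(1.0000,0.0000)
member 2 (1-2): L=2.7328, (cx,cy)=(0.5676,-0.8233)
member 3 (1-3): L=2.7151, (cx,cy)=(0.9967,0.0818)
member 4 (2-3): L=2.7285, (cx,cy)=(0.4233,0.9060)
member 5 (2-4): L=2.7950, (cx,cy)=(1.0000,0.0000)
member 6 (3-4): L=2.9665, (cx,cy)=(0.5528,-0.8333)
solve A·x = −loads:
  F[0-1] = -3804.3880 N (compression)
  F[0-2] = +1812.9640 N (tension)
  F[1-2] = -953.2221 N (compression)
  F[1-3] = -478.1005 N (compression)
  F[2-3] = +866.2632 N (tension)
  F[2-4] = +905.2645 N (tension)
  F[3-4] = -1637.5044 N (compression)
  Rx@0 = +251.8900 N
  Ry@0 = +3195.2693 N
  Ry@4 = +1364.5207 N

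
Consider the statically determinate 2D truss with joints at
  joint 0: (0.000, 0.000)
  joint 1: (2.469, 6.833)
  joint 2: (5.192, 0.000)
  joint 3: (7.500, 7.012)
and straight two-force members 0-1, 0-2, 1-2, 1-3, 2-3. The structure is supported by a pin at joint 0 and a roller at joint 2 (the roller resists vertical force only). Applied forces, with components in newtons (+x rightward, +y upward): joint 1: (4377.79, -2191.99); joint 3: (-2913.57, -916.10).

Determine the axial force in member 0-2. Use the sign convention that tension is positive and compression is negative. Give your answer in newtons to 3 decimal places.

N=4 nodes, M=5 members, R=3 reactions → 2N=8, M+R=8
member 0 (0-1): L=7.2654, (cx,cy)=(0.3398,0.9405)
member 1 (0-2): L=5.1920, (cx,cy)=(1.0000,0.0000)
member 2 (1-2): L=7.3556, (cx,cy)=(0.3702,-0.9290)
member 3 (1-3): L=5.0342, (cx,cy)=(0.9994,0.0356)
member 4 (2-3): L=7.3821, (cx,cy)=(0.3126,0.9499)
solve A·x = −loads:
  F[0-1] = +1152.7848 N (tension)
  F[0-2] = +1072.4686 N (tension)
  F[1-2] = -3627.9562 N (compression)
  F[1-3] = -2644.6599 N (compression)
  F[2-3] = -865.4503 N (compression)
  Rx@0 = -1464.2200 N
  Ry@0 = -1084.1788 N
  Ry@2 = +4192.2688 N

1072.469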